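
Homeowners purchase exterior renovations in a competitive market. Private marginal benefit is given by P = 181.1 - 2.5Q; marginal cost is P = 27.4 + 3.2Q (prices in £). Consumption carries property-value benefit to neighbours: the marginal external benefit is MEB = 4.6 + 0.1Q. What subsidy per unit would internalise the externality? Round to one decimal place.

Social marginal benefit = demand + MEB = 185.7 - 2.4Q.
Set SMB = MC: 185.7 - 2.4Q = 27.4 + 3.2Q → Q* = 28.2679.
The Pigouvian subsidy equals MEB at Q*: 4.6 + 0.1×28.2679 = 7.4268.

subsidy = £7.4 per unit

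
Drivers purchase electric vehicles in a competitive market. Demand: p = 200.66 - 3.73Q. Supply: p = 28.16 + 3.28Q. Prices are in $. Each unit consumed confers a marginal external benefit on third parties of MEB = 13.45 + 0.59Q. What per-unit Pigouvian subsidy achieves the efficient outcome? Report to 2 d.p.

subsidy = $30.54 per unit

Social marginal benefit = demand + MEB = 214.11 - 3.14Q.
Set SMB = MC: 214.11 - 3.14Q = 28.16 + 3.28Q → Q* = 28.9642.
The Pigouvian subsidy equals MEB at Q*: 13.45 + 0.59×28.9642 = 30.5389.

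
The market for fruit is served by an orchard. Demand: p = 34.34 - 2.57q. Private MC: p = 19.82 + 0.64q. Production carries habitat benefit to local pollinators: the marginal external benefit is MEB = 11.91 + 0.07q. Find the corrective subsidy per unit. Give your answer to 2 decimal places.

subsidy = 12.50 per unit

Social marginal cost = private MC − MEB = 7.91 + 0.57q.
Set SMC = demand: 7.91 + 0.57q = 34.34 - 2.57q → q* = 8.4172.
The Pigouvian subsidy equals MEB at q*: 11.91 + 0.07×8.4172 = 12.4992.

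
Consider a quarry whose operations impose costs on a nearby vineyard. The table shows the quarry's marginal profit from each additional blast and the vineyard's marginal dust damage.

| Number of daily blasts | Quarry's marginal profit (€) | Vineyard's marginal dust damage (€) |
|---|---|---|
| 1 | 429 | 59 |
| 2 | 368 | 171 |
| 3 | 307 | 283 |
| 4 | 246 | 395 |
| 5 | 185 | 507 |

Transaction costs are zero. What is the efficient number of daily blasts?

3

Bargaining reaches the level where marginal profit last exceeds marginal dust damage.
That holds through level 3 (307 ≥ 283) but not at 4 (246 < 395).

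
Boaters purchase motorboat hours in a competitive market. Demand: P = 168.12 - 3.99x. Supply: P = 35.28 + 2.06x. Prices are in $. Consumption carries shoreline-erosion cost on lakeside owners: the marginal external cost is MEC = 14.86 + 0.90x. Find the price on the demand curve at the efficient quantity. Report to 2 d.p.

P = $100.39

Social marginal benefit = demand − MEC = 153.26 - 4.89x.
Set SMB = MC: 153.26 - 4.89x = 35.28 + 2.06x → x* = 16.9755.
Consumer price on the demand curve at x*: 168.12 − 3.99×16.9755 = 100.3878.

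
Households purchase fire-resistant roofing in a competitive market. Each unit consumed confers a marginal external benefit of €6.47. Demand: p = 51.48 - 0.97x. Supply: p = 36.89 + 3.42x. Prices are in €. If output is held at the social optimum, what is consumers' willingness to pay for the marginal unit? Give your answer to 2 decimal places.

Social marginal benefit = demand + MEB = 57.95 - 0.97x.
Set SMB = MC: 57.95 - 0.97x = 36.89 + 3.42x → x* = 4.7973.
Consumer price on the demand curve at x*: 51.48 − 0.97×4.7973 = 46.8266.

P = €46.83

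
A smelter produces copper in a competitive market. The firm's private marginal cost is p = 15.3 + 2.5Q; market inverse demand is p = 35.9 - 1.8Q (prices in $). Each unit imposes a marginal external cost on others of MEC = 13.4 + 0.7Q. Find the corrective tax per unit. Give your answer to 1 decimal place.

tax = $14.4 per unit

Social marginal cost = private MC + MEC = 28.7 + 3.2Q.
Set SMC = demand: 28.7 + 3.2Q = 35.9 - 1.8Q → Q* = 1.4400.
The Pigouvian tax equals MEC at Q*: 13.4 + 0.7×1.4400 = 14.4080.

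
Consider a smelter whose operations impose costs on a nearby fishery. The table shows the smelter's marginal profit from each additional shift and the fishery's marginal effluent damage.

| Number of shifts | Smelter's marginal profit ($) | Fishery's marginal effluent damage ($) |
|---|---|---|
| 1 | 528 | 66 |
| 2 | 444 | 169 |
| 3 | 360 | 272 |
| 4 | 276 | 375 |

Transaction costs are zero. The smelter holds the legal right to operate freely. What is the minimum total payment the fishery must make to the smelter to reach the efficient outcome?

Left alone the smelter would choose level 4 (marginal profit stays positive).
Efficient level: k* = 3 (marginal profit ≥ marginal effluent damage through 3).
The fishery must at least cover the smelter's forgone profit from cutting 4→3: 276 = 276.

$276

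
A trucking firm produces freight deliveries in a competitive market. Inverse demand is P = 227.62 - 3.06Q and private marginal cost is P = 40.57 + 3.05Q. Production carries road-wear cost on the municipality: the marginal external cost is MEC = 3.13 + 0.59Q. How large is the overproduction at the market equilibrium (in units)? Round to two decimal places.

Market equilibrium (private): 40.57 + 3.05Q = 227.62 - 3.06Q → Q_m = 30.6137.
Social marginal cost = private MC + MEC = 43.70 + 3.64Q.
Set SMC = demand: 43.70 + 3.64Q = 227.62 - 3.06Q → Q* = 27.4507.
Gap = |30.6137 − 27.4507| = 3.1630.

3.16 units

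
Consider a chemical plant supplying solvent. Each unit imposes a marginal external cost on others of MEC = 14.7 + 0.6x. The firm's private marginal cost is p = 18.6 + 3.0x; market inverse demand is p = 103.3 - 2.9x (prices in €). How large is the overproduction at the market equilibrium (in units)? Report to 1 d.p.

Market equilibrium (private): 18.6 + 3.0x = 103.3 - 2.9x → x_m = 14.3559.
Social marginal cost = private MC + MEC = 33.3 + 3.6x.
Set SMC = demand: 33.3 + 3.6x = 103.3 - 2.9x → x* = 10.7692.
Gap = |14.3559 − 10.7692| = 3.5867.

3.6 units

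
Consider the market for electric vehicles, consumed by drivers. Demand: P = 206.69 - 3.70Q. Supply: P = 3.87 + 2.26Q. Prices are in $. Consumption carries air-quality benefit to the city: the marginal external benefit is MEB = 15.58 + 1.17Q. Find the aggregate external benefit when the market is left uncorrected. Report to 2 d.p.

Market equilibrium (private): 3.87 + 2.26Q = 206.69 - 3.70Q → Q_m = 34.0302.
Total external benefit = ∫₀^{Q_m} (15.58 + 1.17Q) dQ = 15.58×34.0302 + ½×1.17×34.0302² = 1207.6524.

$1207.65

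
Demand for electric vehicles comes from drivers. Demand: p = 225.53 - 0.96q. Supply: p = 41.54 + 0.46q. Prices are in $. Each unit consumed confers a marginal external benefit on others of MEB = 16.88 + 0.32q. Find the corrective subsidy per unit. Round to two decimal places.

subsidy = $75.31 per unit

Social marginal benefit = demand + MEB = 242.41 - 0.64q.
Set SMB = MC: 242.41 - 0.64q = 41.54 + 0.46q → q* = 182.6091.
The Pigouvian subsidy equals MEB at q*: 16.88 + 0.32×182.6091 = 75.3149.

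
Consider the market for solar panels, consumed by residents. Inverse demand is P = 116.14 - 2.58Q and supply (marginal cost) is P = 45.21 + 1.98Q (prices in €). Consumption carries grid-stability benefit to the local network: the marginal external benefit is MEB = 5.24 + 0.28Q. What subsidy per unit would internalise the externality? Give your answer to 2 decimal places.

subsidy = €10.22 per unit

Social marginal benefit = demand + MEB = 121.38 - 2.30Q.
Set SMB = MC: 121.38 - 2.30Q = 45.21 + 1.98Q → Q* = 17.7967.
The Pigouvian subsidy equals MEB at Q*: 5.24 + 0.28×17.7967 = 10.2231.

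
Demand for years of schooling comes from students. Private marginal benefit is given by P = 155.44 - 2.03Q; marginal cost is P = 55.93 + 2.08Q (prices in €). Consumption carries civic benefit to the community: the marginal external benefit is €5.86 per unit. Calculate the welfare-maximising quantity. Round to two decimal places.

Social marginal benefit = demand + MEB = 161.30 - 2.03Q.
Set SMB = MC: 161.30 - 2.03Q = 55.93 + 2.08Q → Q* = 25.6375.

Q* = 25.64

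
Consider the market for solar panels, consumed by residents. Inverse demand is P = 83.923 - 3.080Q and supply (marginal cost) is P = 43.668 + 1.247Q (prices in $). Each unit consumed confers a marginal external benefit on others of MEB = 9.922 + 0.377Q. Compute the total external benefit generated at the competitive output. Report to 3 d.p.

$108.621

Market equilibrium (private): 43.668 + 1.247Q = 83.923 - 3.080Q → Q_m = 9.3032.
Total external benefit = ∫₀^{Q_m} (9.922 + 0.377Q) dQ = 9.922×9.3032 + ½×0.377×9.3032² = 108.6209.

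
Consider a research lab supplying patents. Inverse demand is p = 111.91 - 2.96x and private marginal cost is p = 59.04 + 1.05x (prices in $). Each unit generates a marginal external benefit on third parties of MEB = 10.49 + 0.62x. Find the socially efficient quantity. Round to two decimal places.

Social marginal cost = private MC − MEB = 48.55 + 0.43x.
Set SMC = demand: 48.55 + 0.43x = 111.91 - 2.96x → x* = 18.6903.

x* = 18.69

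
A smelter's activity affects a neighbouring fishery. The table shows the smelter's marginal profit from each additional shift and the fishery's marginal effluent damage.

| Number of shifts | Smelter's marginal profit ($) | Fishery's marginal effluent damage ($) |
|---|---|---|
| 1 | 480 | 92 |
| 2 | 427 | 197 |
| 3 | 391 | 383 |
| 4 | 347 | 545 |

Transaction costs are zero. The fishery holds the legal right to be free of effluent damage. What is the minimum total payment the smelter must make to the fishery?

Efficient level: marginal profit ≥ marginal effluent damage through level 3, so k* = 3.
With the fishery holding the right, the smelter must at least compensate total damage at k*: 92 + 197 + 383 = 672.

$672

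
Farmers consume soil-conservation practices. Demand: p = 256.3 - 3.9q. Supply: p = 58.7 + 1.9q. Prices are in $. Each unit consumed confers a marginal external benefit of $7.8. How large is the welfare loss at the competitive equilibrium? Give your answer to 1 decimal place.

Market equilibrium (private): 58.7 + 1.9q = 256.3 - 3.9q → q_m = 34.0690.
Social marginal benefit = demand + MEB = 264.1 - 3.9q.
Set SMB = MC: 264.1 - 3.9q = 58.7 + 1.9q → q* = 35.4138.
The loss is the area between SMB and MC from q* to q_m; with linear curves that's a triangle of height MEB(q_m).
DWL = ½ × 1.3448 × 7.8000 = 5.2447.

DWL = $5.2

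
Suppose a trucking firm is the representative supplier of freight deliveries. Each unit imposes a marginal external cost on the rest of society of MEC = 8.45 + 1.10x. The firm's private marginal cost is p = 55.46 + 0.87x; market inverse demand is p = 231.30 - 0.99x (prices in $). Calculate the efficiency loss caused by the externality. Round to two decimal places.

Market equilibrium (private): 55.46 + 0.87x = 231.30 - 0.99x → x_m = 94.5376.
Social marginal cost = private MC + MEC = 63.91 + 1.97x.
Set SMC = demand: 63.91 + 1.97x = 231.30 - 0.99x → x* = 56.5507.
Height of the DWL triangle at x_m is SMC(x_m) − demand(x_m) = MEC(x_m) = 112.4414.
DWL = ½ × 37.9869 × 112.4414 = 2135.6501.

DWL = $2135.65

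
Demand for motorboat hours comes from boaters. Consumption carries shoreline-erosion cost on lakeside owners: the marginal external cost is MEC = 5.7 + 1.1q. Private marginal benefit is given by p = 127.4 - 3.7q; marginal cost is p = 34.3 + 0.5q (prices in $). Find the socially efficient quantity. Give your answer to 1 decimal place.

Social marginal benefit = demand − MEC = 121.7 - 4.8q.
Set SMB = MC: 121.7 - 4.8q = 34.3 + 0.5q → q* = 16.4906.

q* = 16.5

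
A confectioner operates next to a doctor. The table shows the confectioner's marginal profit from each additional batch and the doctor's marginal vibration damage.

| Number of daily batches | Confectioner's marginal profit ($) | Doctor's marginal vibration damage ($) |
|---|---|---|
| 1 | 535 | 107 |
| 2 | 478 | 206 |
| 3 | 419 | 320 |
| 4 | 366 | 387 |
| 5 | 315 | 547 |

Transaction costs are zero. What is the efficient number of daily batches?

Bargaining reaches the level where marginal profit last exceeds marginal vibration damage.
That holds through level 3 (419 ≥ 320) but not at 4 (366 < 387).

3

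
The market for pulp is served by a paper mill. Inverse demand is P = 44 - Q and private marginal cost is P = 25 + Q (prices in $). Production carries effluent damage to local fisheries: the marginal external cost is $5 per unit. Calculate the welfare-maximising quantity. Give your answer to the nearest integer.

Social marginal cost = private MC + MEC = 30 + Q.
Set SMC = demand: 30 + Q = 44 - Q → Q* = 7.0000.

Q* = 7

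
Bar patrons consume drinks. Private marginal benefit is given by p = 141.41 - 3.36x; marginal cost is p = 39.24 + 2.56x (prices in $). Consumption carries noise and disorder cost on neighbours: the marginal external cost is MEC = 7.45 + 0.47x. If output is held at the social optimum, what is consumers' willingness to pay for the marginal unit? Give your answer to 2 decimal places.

Social marginal benefit = demand − MEC = 133.96 - 3.83x.
Set SMB = MC: 133.96 - 3.83x = 39.24 + 2.56x → x* = 14.8232.
Consumer price on the demand curve at x*: 141.41 − 3.36×14.8232 = 91.6040.

P = $91.60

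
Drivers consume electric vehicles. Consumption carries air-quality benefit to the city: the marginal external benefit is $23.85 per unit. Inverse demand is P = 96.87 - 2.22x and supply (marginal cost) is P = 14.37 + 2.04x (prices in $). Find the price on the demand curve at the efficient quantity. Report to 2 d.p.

P = $41.45

Social marginal benefit = demand + MEB = 120.72 - 2.22x.
Set SMB = MC: 120.72 - 2.22x = 14.37 + 2.04x → x* = 24.9648.
Consumer price on the demand curve at x*: 96.87 − 2.22×24.9648 = 41.4481.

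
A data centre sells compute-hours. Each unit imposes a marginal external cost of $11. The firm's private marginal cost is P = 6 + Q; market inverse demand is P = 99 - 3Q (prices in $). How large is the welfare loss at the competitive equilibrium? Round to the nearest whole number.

Market equilibrium (private): 6 + Q = 99 - 3Q → Q_m = 23.2500.
Social marginal cost = private MC + MEC = 17 + Q.
Set SMC = demand: 17 + Q = 99 - 3Q → Q* = 20.5000.
Between Q* and Q_m the wedge SMC − demand runs linearly from 0 to MEC(Q_m), so the loss is a triangle.
DWL = ½ × 2.7500 × 11.0000 = 15.1250.

DWL = $15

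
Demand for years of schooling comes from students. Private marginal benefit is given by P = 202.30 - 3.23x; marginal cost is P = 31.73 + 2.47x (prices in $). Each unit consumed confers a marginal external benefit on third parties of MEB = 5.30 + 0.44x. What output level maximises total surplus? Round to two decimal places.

x* = 33.44

Social marginal benefit = demand + MEB = 207.60 - 2.79x.
Set SMB = MC: 207.60 - 2.79x = 31.73 + 2.47x → x* = 33.4354.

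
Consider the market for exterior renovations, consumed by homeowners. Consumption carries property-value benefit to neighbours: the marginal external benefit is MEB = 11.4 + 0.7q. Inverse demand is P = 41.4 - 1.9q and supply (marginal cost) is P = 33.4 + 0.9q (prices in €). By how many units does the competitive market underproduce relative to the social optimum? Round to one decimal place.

Market equilibrium (private): 33.4 + 0.9q = 41.4 - 1.9q → q_m = 2.8571.
Social marginal benefit = demand + MEB = 52.8 - 1.2q.
Set SMB = MC: 52.8 - 1.2q = 33.4 + 0.9q → q* = 9.2381.
Gap = |2.8571 − 9.2381| = 6.3810.

6.4 units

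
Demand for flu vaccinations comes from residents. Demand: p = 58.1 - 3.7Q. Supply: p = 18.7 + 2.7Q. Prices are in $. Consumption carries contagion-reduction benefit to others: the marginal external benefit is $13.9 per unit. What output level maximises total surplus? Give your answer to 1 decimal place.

Social marginal benefit = demand + MEB = 72.0 - 3.7Q.
Set SMB = MC: 72.0 - 3.7Q = 18.7 + 2.7Q → Q* = 8.3281.

Q* = 8.3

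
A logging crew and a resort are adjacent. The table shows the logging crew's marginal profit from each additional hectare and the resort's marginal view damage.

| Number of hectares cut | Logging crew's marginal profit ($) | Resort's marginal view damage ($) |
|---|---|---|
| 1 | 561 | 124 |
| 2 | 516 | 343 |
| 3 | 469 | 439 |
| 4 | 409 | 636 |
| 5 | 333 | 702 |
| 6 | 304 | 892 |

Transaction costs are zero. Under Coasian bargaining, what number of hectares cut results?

3

Bargaining reaches the level where marginal profit last exceeds marginal view damage.
That holds through level 3 (469 ≥ 439) but not at 4 (409 < 636).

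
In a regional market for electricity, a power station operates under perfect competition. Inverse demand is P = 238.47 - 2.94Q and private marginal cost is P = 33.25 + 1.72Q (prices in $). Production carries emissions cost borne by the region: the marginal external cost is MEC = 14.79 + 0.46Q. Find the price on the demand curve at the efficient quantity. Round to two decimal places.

P = $129.12

Social marginal cost = private MC + MEC = 48.04 + 2.18Q.
Set SMC = demand: 48.04 + 2.18Q = 238.47 - 2.94Q → Q* = 37.1934.
Consumer price on the demand curve at Q*: 238.47 − 2.94×37.1934 = 129.1214.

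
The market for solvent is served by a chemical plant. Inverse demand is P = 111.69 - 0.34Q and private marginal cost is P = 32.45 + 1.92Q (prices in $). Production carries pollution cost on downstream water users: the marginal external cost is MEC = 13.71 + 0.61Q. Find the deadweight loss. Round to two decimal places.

Market equilibrium (private): 32.45 + 1.92Q = 111.69 - 0.34Q → Q_m = 35.0619.
Social marginal cost = private MC + MEC = 46.16 + 2.53Q.
Set SMC = demand: 46.16 + 2.53Q = 111.69 - 0.34Q → Q* = 22.8328.
Between Q* and Q_m the wedge SMC − demand runs linearly from 0 to MEC(Q_m), so the loss is a triangle.
DWL = ½ × 12.2291 × 35.0978 = 214.6073.

DWL = $214.61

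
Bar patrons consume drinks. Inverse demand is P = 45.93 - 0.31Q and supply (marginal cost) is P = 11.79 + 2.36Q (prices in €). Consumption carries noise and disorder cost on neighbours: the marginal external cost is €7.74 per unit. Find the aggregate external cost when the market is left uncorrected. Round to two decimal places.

€98.97

Market equilibrium (private): 11.79 + 2.36Q = 45.93 - 0.31Q → Q_m = 12.7865.
Total external cost = MEC × Q_m = 7.74 × 12.7865 = 98.9675.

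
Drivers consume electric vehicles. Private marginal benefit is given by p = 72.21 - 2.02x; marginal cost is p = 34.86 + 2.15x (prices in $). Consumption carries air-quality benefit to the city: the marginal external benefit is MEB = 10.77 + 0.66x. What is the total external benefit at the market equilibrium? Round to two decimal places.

Market equilibrium (private): 34.86 + 2.15x = 72.21 - 2.02x → x_m = 8.9568.
Total external benefit = ∫₀^{x_m} (10.77 + 0.66x) dx = 10.77×8.9568 + ½×0.66×8.9568² = 122.9387.

$122.94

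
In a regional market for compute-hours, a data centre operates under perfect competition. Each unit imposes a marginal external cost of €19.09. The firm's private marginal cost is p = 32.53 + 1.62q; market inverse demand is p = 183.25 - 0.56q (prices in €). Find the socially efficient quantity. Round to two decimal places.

Social marginal cost = private MC + MEC = 51.62 + 1.62q.
Set SMC = demand: 51.62 + 1.62q = 183.25 - 0.56q → q* = 60.3807.

q* = 60.38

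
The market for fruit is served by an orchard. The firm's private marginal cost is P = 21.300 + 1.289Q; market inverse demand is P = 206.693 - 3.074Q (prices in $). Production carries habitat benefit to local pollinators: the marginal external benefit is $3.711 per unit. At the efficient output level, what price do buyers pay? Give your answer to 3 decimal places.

Social marginal cost = private MC − MEB = 17.589 + 1.289Q.
Set SMC = demand: 17.589 + 1.289Q = 206.693 - 3.074Q → Q* = 43.3427.
Consumer price on the demand curve at Q*: 206.693 − 3.074×43.3427 = 73.4575.

P = $73.458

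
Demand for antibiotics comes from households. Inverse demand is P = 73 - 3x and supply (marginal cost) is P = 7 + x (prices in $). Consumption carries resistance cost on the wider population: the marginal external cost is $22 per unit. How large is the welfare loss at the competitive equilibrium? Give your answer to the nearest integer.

Market equilibrium (private): 7 + x = 73 - 3x → x_m = 16.5000.
Social marginal benefit = demand − MEC = 51 - 3x.
Set SMB = MC: 51 - 3x = 7 + x → x* = 11.0000.
Between x* and x_m the wedge MC − SMB runs linearly from 0 to MEC(x_m), so the loss is a triangle.
DWL = ½ × 5.5000 × 22.0000 = 60.5000.

DWL = $61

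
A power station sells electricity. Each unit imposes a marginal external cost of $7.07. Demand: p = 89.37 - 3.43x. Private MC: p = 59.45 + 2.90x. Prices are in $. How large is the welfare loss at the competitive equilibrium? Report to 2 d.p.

DWL = $3.95

Market equilibrium (private): 59.45 + 2.90x = 89.37 - 3.43x → x_m = 4.7267.
Social marginal cost = private MC + MEC = 66.52 + 2.90x.
Set SMC = demand: 66.52 + 2.90x = 89.37 - 3.43x → x* = 3.6098.
Between x* and x_m the wedge SMC − demand runs linearly from 0 to MEC(x_m), so the loss is a triangle.
DWL = ½ × 1.1169 × 7.0700 = 3.9482.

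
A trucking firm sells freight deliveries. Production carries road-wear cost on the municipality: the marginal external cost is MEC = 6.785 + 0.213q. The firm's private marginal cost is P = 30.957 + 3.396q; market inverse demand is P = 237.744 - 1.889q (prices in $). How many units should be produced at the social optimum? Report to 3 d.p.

Social marginal cost = private MC + MEC = 37.742 + 3.609q.
Set SMC = demand: 37.742 + 3.609q = 237.744 - 1.889q → q* = 36.3772.

q* = 36.377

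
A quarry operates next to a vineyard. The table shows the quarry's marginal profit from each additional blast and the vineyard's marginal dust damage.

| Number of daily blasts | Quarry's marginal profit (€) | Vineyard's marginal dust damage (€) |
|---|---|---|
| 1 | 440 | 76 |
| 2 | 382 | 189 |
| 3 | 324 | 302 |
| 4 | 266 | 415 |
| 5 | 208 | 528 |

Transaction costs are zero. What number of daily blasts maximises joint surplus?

Bargaining reaches the level where marginal profit last exceeds marginal dust damage.
That holds through level 3 (324 ≥ 302) but not at 4 (266 < 415).

3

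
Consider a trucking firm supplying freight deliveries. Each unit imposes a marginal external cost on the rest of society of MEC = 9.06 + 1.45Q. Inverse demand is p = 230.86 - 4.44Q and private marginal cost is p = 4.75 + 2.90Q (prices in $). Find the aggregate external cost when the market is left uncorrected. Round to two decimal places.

Market equilibrium (private): 4.75 + 2.90Q = 230.86 - 4.44Q → Q_m = 30.8052.
Total external cost = ∫₀^{Q_m} (9.06 + 1.45Q) dQ = 9.06×30.8052 + ½×1.45×30.8052² = 967.0914.

$967.09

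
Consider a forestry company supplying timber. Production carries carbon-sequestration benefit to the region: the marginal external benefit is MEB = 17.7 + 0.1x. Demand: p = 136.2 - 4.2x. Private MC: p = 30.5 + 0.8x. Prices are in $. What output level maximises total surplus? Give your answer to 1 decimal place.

x* = 25.2

Social marginal cost = private MC − MEB = 12.8 + 0.7x.
Set SMC = demand: 12.8 + 0.7x = 136.2 - 4.2x → x* = 25.1837.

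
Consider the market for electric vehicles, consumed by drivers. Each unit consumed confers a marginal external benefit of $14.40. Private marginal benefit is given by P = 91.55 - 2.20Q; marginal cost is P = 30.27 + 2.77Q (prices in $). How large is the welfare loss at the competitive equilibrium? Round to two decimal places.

DWL = $20.86

Market equilibrium (private): 30.27 + 2.77Q = 91.55 - 2.20Q → Q_m = 12.3300.
Social marginal benefit = demand + MEB = 105.95 - 2.20Q.
Set SMB = MC: 105.95 - 2.20Q = 30.27 + 2.77Q → Q* = 15.2274.
Between Q* and Q_m the wedge SMB − MC runs linearly from 0 to MEB(Q_m), so the loss is a triangle.
DWL = ½ × 2.8974 × 14.4000 = 20.8613.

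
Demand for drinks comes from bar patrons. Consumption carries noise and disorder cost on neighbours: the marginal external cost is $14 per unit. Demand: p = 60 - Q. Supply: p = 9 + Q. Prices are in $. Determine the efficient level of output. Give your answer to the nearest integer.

Social marginal benefit = demand − MEC = 46 - Q.
Set SMB = MC: 46 - Q = 9 + Q → Q* = 18.5000.

Q* = 19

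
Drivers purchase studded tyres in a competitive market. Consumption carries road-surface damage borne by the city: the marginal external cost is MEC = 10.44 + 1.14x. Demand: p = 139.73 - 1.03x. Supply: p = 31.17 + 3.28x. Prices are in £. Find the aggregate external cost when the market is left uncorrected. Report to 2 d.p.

£624.59

Market equilibrium (private): 31.17 + 3.28x = 139.73 - 1.03x → x_m = 25.1879.
Total external cost = ∫₀^{x_m} (10.44 + 1.14x) dx = 10.44×25.1879 + ½×1.14×25.1879² = 624.5870.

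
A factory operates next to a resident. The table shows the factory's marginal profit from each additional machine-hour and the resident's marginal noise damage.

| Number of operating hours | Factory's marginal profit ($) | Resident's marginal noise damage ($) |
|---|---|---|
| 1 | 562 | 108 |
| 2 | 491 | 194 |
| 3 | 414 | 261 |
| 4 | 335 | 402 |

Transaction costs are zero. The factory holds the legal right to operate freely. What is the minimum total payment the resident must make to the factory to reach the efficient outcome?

Left alone the factory would choose level 4 (marginal profit stays positive).
Efficient level: k* = 3 (marginal profit ≥ marginal noise damage through 3).
The resident must at least cover the factory's forgone profit from cutting 4→3: 335 = 335.

$335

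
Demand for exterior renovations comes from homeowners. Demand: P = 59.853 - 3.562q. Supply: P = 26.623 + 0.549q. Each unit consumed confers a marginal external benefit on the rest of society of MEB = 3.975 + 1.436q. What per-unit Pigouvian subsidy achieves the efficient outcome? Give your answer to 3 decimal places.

subsidy = 23.947 per unit

Social marginal benefit = demand + MEB = 63.828 - 2.126q.
Set SMB = MC: 63.828 - 2.126q = 26.623 + 0.549q → q* = 13.9084.
The Pigouvian subsidy equals MEB at q*: 3.975 + 1.436×13.9084 = 23.9475.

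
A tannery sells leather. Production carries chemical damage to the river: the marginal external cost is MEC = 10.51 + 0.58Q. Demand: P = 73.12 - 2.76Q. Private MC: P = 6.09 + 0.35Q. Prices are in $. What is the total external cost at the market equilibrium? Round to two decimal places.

Market equilibrium (private): 6.09 + 0.35Q = 73.12 - 2.76Q → Q_m = 21.5531.
Total external cost = ∫₀^{Q_m} (10.51 + 0.58Q) dQ = 10.51×21.5531 + ½×0.58×21.5531² = 361.2386.

$361.24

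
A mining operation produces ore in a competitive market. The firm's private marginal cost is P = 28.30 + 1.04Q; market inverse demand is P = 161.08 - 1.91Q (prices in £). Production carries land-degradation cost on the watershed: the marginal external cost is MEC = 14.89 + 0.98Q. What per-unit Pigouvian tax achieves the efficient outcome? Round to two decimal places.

Social marginal cost = private MC + MEC = 43.19 + 2.02Q.
Set SMC = demand: 43.19 + 2.02Q = 161.08 - 1.91Q → Q* = 29.9975.
The Pigouvian tax equals MEC at Q*: 14.89 + 0.98×29.9975 = 44.2876.

tax = £44.29 per unit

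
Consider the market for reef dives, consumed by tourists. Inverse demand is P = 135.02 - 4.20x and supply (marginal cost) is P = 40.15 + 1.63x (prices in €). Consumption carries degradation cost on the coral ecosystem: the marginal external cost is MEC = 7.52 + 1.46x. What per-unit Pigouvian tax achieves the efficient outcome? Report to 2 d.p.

tax = €25.01 per unit

Social marginal benefit = demand − MEC = 127.50 - 5.66x.
Set SMB = MC: 127.50 - 5.66x = 40.15 + 1.63x → x* = 11.9822.
The Pigouvian tax equals MEC at x*: 7.52 + 1.46×11.9822 = 25.0140.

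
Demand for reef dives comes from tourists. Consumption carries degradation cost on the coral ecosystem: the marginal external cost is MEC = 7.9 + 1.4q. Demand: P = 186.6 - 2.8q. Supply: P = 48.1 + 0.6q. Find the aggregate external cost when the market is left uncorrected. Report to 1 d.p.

1483.4

Market equilibrium (private): 48.1 + 0.6q = 186.6 - 2.8q → q_m = 40.7353.
Total external cost = ∫₀^{q_m} (7.9 + 1.4q) dq = 7.9×40.7353 + ½×1.4×40.7353² = 1483.3641.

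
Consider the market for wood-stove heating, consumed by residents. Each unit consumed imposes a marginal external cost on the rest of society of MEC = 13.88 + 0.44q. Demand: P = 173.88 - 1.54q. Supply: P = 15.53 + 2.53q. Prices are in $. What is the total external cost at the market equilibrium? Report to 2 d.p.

$873.04

Market equilibrium (private): 15.53 + 2.53q = 173.88 - 1.54q → q_m = 38.9066.
Total external cost = ∫₀^{q_m} (13.88 + 0.44q) dq = 13.88×38.9066 + ½×0.44×38.9066² = 873.0428.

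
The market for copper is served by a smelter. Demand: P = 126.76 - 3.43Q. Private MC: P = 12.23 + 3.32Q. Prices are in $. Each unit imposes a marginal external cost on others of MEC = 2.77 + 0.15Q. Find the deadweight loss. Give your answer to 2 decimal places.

DWL = $2.05

Market equilibrium (private): 12.23 + 3.32Q = 126.76 - 3.43Q → Q_m = 16.9674.
Social marginal cost = private MC + MEC = 15.00 + 3.47Q.
Set SMC = demand: 15.00 + 3.47Q = 126.76 - 3.43Q → Q* = 16.1971.
The loss is the area between SMC and demand from Q* to Q_m; with linear curves that's a triangle of height MEC(Q_m).
DWL = ½ × 0.7703 × 5.3151 = 2.0471.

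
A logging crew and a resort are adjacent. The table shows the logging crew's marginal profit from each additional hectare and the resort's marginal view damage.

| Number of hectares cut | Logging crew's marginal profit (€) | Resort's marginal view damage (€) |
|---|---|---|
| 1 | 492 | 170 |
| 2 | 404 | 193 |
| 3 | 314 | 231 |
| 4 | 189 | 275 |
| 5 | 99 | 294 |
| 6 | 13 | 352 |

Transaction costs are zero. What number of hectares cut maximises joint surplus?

Bargaining reaches the level where marginal profit last exceeds marginal view damage.
That holds through level 3 (314 ≥ 231) but not at 4 (189 < 275).

3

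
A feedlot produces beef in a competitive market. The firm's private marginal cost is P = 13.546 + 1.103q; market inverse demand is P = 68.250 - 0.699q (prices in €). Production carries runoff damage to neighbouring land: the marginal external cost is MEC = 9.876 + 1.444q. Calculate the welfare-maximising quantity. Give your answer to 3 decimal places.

q* = 13.810

Social marginal cost = private MC + MEC = 23.422 + 2.547q.
Set SMC = demand: 23.422 + 2.547q = 68.250 - 0.699q → q* = 13.8102.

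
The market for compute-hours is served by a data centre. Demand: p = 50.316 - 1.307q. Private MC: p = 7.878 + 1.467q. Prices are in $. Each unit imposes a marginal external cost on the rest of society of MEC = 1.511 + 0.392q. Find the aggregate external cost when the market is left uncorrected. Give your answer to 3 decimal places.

Market equilibrium (private): 7.878 + 1.467q = 50.316 - 1.307q → q_m = 15.2985.
Total external cost = ∫₀^{q_m} (1.511 + 0.392q) dq = 1.511×15.2985 + ½×0.392×15.2985² = 68.9887.

$68.989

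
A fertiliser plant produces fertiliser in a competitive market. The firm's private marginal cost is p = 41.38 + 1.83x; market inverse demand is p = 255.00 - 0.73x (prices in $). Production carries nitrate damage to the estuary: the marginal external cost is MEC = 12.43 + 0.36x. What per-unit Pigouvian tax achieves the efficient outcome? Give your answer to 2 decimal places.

Social marginal cost = private MC + MEC = 53.81 + 2.19x.
Set SMC = demand: 53.81 + 2.19x = 255.00 - 0.73x → x* = 68.9007.
The Pigouvian tax equals MEC at x*: 12.43 + 0.36×68.9007 = 37.2343.

tax = $37.23 per unit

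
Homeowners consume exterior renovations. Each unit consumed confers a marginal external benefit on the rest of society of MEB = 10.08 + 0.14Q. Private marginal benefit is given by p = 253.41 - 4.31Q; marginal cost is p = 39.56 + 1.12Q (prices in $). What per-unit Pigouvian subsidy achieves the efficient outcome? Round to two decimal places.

Social marginal benefit = demand + MEB = 263.49 - 4.17Q.
Set SMB = MC: 263.49 - 4.17Q = 39.56 + 1.12Q → Q* = 42.3308.
The Pigouvian subsidy equals MEB at Q*: 10.08 + 0.14×42.3308 = 16.0063.

subsidy = $16.01 per unit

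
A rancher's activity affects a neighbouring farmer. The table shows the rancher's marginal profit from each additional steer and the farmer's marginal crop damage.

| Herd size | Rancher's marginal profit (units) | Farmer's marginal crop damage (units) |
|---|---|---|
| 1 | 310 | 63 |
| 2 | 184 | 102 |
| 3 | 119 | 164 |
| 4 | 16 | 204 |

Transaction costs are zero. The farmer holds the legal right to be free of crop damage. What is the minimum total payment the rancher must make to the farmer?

165

Efficient level: marginal profit ≥ marginal crop damage through level 2, so k* = 2.
With the farmer holding the right, the rancher must at least compensate total damage at k*: 63 + 102 = 165.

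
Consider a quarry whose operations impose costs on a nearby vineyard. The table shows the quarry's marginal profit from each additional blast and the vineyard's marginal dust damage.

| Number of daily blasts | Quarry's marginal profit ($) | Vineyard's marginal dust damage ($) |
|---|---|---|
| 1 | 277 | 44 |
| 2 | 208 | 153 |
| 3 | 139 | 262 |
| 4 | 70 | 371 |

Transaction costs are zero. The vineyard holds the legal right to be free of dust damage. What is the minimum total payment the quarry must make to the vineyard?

$197

Efficient level: marginal profit ≥ marginal dust damage through level 2, so k* = 2.
With the vineyard holding the right, the quarry must at least compensate total damage at k*: 44 + 153 = 197.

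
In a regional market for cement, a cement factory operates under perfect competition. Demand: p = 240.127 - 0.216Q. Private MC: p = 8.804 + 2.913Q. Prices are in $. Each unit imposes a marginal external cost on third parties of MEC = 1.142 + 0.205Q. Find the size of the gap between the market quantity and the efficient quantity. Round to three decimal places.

Market equilibrium (private): 8.804 + 2.913Q = 240.127 - 0.216Q → Q_m = 73.9287.
Social marginal cost = private MC + MEC = 9.946 + 3.118Q.
Set SMC = demand: 9.946 + 3.118Q = 240.127 - 0.216Q → Q* = 69.0405.
Gap = |73.9287 − 69.0405| = 4.8882.

4.888 units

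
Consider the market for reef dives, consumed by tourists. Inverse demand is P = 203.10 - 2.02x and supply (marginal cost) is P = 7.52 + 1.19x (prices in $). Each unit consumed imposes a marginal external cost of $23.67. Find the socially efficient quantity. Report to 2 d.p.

x* = 53.55

Social marginal benefit = demand − MEC = 179.43 - 2.02x.
Set SMB = MC: 179.43 - 2.02x = 7.52 + 1.19x → x* = 53.5545.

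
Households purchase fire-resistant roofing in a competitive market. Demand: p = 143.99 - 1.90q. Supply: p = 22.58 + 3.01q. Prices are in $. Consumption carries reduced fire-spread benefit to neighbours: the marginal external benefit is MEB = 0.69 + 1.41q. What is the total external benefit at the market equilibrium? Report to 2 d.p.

$448.12

Market equilibrium (private): 22.58 + 3.01q = 143.99 - 1.90q → q_m = 24.7271.
Total external benefit = ∫₀^{q_m} (0.69 + 1.41q) dq = 0.69×24.7271 + ½×1.41×24.7271² = 448.1195.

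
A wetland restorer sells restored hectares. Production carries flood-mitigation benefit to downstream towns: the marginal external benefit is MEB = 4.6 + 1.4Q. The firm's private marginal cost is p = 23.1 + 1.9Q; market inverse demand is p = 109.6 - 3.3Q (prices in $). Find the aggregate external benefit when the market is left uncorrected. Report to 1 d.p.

$270.2

Market equilibrium (private): 23.1 + 1.9Q = 109.6 - 3.3Q → Q_m = 16.6346.
Total external benefit = ∫₀^{Q_m} (4.6 + 1.4Q) dQ = 4.6×16.6346 + ½×1.4×16.6346² = 270.2161.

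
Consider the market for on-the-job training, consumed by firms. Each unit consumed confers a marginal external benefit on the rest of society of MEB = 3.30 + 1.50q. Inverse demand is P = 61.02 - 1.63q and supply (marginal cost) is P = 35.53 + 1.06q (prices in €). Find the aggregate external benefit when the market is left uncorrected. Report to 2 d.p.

€98.61

Market equilibrium (private): 35.53 + 1.06q = 61.02 - 1.63q → q_m = 9.4758.
Total external benefit = ∫₀^{q_m} (3.30 + 1.50q) dq = 3.30×9.4758 + ½×1.50×9.4758² = 98.6132.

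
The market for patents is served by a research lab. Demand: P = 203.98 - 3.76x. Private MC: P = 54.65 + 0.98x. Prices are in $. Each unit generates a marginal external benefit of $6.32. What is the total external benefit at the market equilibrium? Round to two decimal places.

$199.11

Market equilibrium (private): 54.65 + 0.98x = 203.98 - 3.76x → x_m = 31.5042.
Total external benefit = MEB × x_m = 6.32 × 31.5042 = 199.1065.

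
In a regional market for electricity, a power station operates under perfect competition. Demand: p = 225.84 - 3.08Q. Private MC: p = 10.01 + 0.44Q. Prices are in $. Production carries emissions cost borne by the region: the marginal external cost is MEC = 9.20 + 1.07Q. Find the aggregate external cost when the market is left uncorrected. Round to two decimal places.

$2575.47

Market equilibrium (private): 10.01 + 0.44Q = 225.84 - 3.08Q → Q_m = 61.3153.
Total external cost = ∫₀^{Q_m} (9.20 + 1.07Q) dQ = 9.20×61.3153 + ½×1.07×61.3153² = 2575.4686.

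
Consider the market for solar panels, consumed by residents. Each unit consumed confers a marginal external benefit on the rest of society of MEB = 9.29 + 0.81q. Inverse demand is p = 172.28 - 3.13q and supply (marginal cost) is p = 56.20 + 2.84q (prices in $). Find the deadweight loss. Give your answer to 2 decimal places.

Market equilibrium (private): 56.20 + 2.84q = 172.28 - 3.13q → q_m = 19.4439.
Social marginal benefit = demand + MEB = 181.57 - 2.32q.
Set SMB = MC: 181.57 - 2.32q = 56.20 + 2.84q → q* = 24.2965.
The welfare-loss triangle has base |q_m − q*| and height MEB(q_m) (the vertical gap between SMB and MC is zero at q* and MEB at q_m).
DWL = ½ × 4.8526 × 25.0395 = 60.7533.

DWL = $60.75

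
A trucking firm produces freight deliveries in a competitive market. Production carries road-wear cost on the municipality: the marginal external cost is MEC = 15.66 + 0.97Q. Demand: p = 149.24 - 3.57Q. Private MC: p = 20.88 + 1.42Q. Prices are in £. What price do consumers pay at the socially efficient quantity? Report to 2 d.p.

P = £81.73

Social marginal cost = private MC + MEC = 36.54 + 2.39Q.
Set SMC = demand: 36.54 + 2.39Q = 149.24 - 3.57Q → Q* = 18.9094.
Consumer price on the demand curve at Q*: 149.24 − 3.57×18.9094 = 81.7334.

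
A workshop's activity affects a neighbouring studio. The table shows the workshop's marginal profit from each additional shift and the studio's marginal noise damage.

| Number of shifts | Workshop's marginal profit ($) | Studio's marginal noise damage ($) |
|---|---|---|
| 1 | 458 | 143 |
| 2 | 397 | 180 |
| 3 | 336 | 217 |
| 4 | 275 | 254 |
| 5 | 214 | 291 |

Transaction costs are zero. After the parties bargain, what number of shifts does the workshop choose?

4

Bargaining reaches the level where marginal profit last exceeds marginal noise damage.
That holds through level 4 (275 ≥ 254) but not at 5 (214 < 291).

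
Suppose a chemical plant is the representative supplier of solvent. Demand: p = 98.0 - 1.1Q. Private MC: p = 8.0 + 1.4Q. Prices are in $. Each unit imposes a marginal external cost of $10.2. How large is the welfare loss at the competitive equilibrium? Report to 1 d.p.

Market equilibrium (private): 8.0 + 1.4Q = 98.0 - 1.1Q → Q_m = 36.0000.
Social marginal cost = private MC + MEC = 18.2 + 1.4Q.
Set SMC = demand: 18.2 + 1.4Q = 98.0 - 1.1Q → Q* = 31.9200.
Height of the DWL triangle at Q_m is SMC(Q_m) − demand(Q_m) = MEC(Q_m) = 10.2000.
DWL = ½ × 4.0800 × 10.2000 = 20.8080.

DWL = $20.8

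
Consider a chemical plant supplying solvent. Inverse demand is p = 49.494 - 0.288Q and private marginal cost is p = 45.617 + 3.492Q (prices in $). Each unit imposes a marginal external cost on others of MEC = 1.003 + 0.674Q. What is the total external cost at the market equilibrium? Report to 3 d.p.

Market equilibrium (private): 45.617 + 3.492Q = 49.494 - 0.288Q → Q_m = 1.0257.
Total external cost = ∫₀^{Q_m} (1.003 + 0.674Q) dQ = 1.003×1.0257 + ½×0.674×1.0257² = 1.3833.

$1.383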